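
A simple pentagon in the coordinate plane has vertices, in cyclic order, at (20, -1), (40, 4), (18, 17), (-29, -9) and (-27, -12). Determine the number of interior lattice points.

By the shoelace formula, twice the signed area is |[20·4 − 40·(-1)] + [40·17 − 18·4] + [18·(-9) − (-29)·17] + [(-29)·(-12) − (-27)·(-9)] + [(-27)·(-1) − 20·(-12)]| = 1431, so the area is 1431/2.
The number of boundary lattice points is Σ gcd(|Δx|,|Δy|) = gcd(20,5) + gcd(22,13) + gcd(47,26) + gcd(2,3) + gcd(47,11) = 5+1+1+1+1 = 9.
Pick's theorem gives I = A − B/2 + 1 = 1431/2 − 9/2 + 1 = 712.

712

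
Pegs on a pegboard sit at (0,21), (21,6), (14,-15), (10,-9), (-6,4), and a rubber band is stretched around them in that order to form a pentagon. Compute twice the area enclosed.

956

Using the shoelace formula, 2A = |(0·6 − 21·21) + (21·(-15) − 14·6) + (14·(-9) − 10·(-15)) + (10·4 − (-6)·(-9)) + ((-6)·21 − 0·4)| = 956, so the area is 478.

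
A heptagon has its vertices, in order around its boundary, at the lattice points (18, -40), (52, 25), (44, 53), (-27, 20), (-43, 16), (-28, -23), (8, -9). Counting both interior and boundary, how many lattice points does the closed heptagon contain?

Using the shoelace formula, 2A = |[18·25 − 52·(-40)] + [52·53 − 44·25] + [44·20 − (-27)·53] + [(-27)·16 − (-43)·20] + [(-43)·(-23) − (-28)·16] + [(-28)·(-9) − 8·(-23)] + [8·(-40) − 18·(-9)]| = 8640, so the area is 4320.
Along each edge there are gcd(|Δx|,|Δy|)+1 lattice points, so counting each shared vertex once the boundary has gcd(34,65) + gcd(8,28) + gcd(71,33) + gcd(16,4) + gcd(15,39) + gcd(36,14) + gcd(10,31) = 1+4+1+4+3+2+1 = 16.
Pick's theorem gives I = A − B/2 + 1 = 4320 − 16/2 + 1 = 4313, so the closed region contains I + B = 4313 + 16 = 4329 lattice points.

4329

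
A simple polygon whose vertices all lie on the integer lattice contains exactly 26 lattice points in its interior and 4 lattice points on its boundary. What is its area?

27

By Pick's theorem, A = I + B/2 − 1 = 26 + 4/2 − 1 = 27.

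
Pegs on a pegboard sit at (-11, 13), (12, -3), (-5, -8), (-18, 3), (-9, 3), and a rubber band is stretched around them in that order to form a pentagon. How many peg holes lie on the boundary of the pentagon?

Along each edge there are gcd(|Δx|,|Δy|)+1 lattice points, so counting each shared vertex once the boundary has gcd(23,16) + gcd(17,5) + gcd(13,11) + gcd(9,0) + gcd(2,10) = 1+1+1+9+2 = 14.

14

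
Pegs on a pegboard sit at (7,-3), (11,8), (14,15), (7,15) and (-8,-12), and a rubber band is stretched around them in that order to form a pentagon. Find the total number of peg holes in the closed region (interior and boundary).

204

The shoelace formula gives twice the area as |(7·8 − 11·(-3)) + (11·15 − 14·8) + (14·15 − 7·15) + (7·(-12) − (-8)·15) + ((-8)·(-3) − 7·(-12))| = 391, so the area is 195.5.
Summing gcd(|Δx|,|Δy|) over the edges gives the boundary count: gcd(4,11) + gcd(3,7) + gcd(7,0) + gcd(15,27) + gcd(15,9) = 1+1+7+3+3 = 15.
Pick's theorem gives I = A − B/2 + 1 = 195.5 − 15/2 + 1 = 189, so the closed region contains I + B = 189 + 15 = 204 lattice points.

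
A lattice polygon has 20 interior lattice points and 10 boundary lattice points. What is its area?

Pick's theorem states A = I + B/2 − 1, so A = 20 + 10/2 − 1 = 24.

24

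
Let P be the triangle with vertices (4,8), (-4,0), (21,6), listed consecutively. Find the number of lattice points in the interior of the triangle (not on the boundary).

72

By the shoelace formula, twice the signed area is |[4·0 − (-4)·8] + [(-4)·6 − 21·0] + [21·8 − 4·6]| = 152, so the area is 76.
Along each edge there are gcd(|Δx|,|Δy|)+1 lattice points, so counting each shared vertex once the boundary has gcd(8,8) + gcd(25,6) + gcd(17,2) = 8+1+1 = 10.
By Pick's theorem A = I + B/2 − 1, so I = 76 − 10/2 + 1 = 72.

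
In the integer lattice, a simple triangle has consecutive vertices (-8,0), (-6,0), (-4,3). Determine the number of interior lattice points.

The shoelace formula gives twice the area as |((-8)·0 − (-6)·0) + ((-6)·3 − (-4)·0) + ((-4)·0 − (-8)·3)| = 6, so the area is 3.
Summing gcd(|Δx|,|Δy|) over the edges gives the boundary count: gcd(2,0) + gcd(2,3) + gcd(4,3) = 2+1+1 = 4.
By Pick's theorem A = I + B/2 − 1, so I = 3 − 4/2 + 1 = 2.

2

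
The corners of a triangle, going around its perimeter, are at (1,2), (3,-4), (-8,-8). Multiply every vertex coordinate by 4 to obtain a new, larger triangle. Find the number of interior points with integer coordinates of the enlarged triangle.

585

Using the shoelace formula, 2A = |(1·(-4) − 3·2) + (3·(-8) − (-8)·(-4)) + ((-8)·2 − 1·(-8))| = 74, so the area is 37.
The number of boundary lattice points is Σ gcd(|Δx|,|Δy|) = gcd(2,6) + gcd(11,4) + gcd(9,10) = 2+1+1 = 4.
Scaling by 4 multiplies the area by 4² = 16 (so the new area is 592) and multiplies the boundary lattice-point count by 4, giving 16.
By Pick's theorem, the interior count of the dilated polygon is 592 − 16/2 + 1 = 585.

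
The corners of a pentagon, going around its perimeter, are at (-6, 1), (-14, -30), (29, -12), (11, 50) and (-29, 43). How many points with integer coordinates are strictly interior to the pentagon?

2481

The shoelace formula gives twice the area as |[(-6)·(-30) − (-14)·1] + [(-14)·(-12) − 29·(-30)] + [29·50 − 11·(-12)] + [11·43 − (-29)·50] + [(-29)·1 − (-6)·43]| = 4966, so the area is 2483.
The number of boundary lattice points is Σ gcd(|Δx|,|Δy|) = gcd(8,31) + gcd(43,18) + gcd(18,62) + gcd(40,7) + gcd(23,42) = 1+1+2+1+1 = 6.
Pick's theorem gives I = A − B/2 + 1 = 2483 − 6/2 + 1 = 2481.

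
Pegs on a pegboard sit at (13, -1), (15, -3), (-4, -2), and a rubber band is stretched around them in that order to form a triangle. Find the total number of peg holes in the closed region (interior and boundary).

21

Using the shoelace formula, 2A = |[13·(-3) − 15·(-1)] + [15·(-2) − (-4)·(-3)] + [(-4)·(-1) − 13·(-2)]| = 36, so the area is 18.
The number of boundary lattice points is Σ gcd(|Δx|,|Δy|) = gcd(2,2) + gcd(19,1) + gcd(17,1) = 2+1+1 = 4.
Pick's theorem gives I = A − B/2 + 1 = 18 − 4/2 + 1 = 17, so the closed region contains I + B = 17 + 4 = 21 lattice points.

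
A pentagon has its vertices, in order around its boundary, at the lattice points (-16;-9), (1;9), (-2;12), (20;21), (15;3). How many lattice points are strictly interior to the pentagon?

Using the shoelace formula, 2A = |((-16)·9 − 1·(-9)) + (1·12 − (-2)·9) + ((-2)·21 − 20·12) + (20·3 − 15·21) + (15·(-9) − (-16)·3)| = 729, so the area is 364.5.
Summing gcd(|Δx|,|Δy|) over the edges gives the boundary count: gcd(17,18) + gcd(3,3) + gcd(22,9) + gcd(5,18) + gcd(31,12) = 1+3+1+1+1 = 7.
By Pick's theorem A = I + B/2 − 1, so I = 364.5 − 7/2 + 1 = 362.

362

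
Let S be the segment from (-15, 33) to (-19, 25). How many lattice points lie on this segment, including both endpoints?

5

The number of lattice points on a segment between lattice points is gcd(|Δx|,|Δy|) + 1 = gcd(4,8) + 1 = 4 + 1 = 5.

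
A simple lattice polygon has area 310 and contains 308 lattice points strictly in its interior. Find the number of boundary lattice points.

Pick's theorem gives A = I + B/2 − 1, so B = 2(A − I + 1) = 2(310 − 308 + 1) = 6.

6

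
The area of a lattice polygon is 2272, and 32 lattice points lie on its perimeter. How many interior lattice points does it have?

Pick's theorem A = I + B/2 − 1 rearranges to I = A − B/2 + 1 = 2272 − 32/2 + 1 = 2257.

2257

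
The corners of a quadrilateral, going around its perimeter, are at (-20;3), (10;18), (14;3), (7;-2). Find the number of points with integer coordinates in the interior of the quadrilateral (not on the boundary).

The shoelace formula gives twice the area as |[(-20)·18 − 10·3] + [10·3 − 14·18] + [14·(-2) − 7·3] + [7·3 − (-20)·(-2)]| = 680, so the area is 340.
The number of boundary lattice points is Σ gcd(|Δx|,|Δy|) = gcd(30,15) + gcd(4,15) + gcd(7,5) + gcd(27,5) = 15+1+1+1 = 18.
By Pick's theorem A = I + B/2 − 1, so I = 340 − 18/2 + 1 = 332.

332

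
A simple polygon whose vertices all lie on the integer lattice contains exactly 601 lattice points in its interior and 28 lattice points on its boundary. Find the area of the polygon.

By Pick's theorem, A = I + B/2 − 1 = 601 + 28/2 − 1 = 614.

614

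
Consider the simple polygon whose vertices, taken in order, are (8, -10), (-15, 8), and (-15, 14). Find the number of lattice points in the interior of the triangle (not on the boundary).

66

By the shoelace formula, twice the signed area is |[8·8 − (-15)·(-10)] + [(-15)·14 − (-15)·8] + [(-15)·(-10) − 8·14]| = 138, so the area is 69.
The number of boundary lattice points is Σ gcd(|Δx|,|Δy|) = gcd(23,18) + gcd(0,6) + gcd(23,24) = 1+6+1 = 8.
Pick's theorem gives I = A − B/2 + 1 = 69 − 8/2 + 1 = 66.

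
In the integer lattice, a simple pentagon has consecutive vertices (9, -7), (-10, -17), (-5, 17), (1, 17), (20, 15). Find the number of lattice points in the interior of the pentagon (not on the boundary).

581

By the shoelace formula, twice the signed area is |[9·(-17) − (-10)·(-7)] + [(-10)·17 − (-5)·(-17)] + [(-5)·17 − 1·17] + [1·15 − 20·17] + [20·(-7) − 9·15]| = 1180, so the area is 590.
The number of boundary lattice points is Σ gcd(|Δx|,|Δy|) = gcd(19,10) + gcd(5,34) + gcd(6,0) + gcd(19,2) + gcd(11,22) = 1+1+6+1+11 = 20.
By Pick's theorem A = I + B/2 − 1, so I = 590 − 20/2 + 1 = 581.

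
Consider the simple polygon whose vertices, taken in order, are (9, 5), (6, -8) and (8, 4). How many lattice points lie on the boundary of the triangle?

4

The number of boundary lattice points is Σ gcd(|Δx|,|Δy|) = gcd(3,13) + gcd(2,12) + gcd(1,1) = 1+2+1 = 4.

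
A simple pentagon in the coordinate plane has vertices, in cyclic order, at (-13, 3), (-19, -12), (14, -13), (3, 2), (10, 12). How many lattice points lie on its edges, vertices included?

7

Along each edge there are gcd(|Δx|,|Δy|)+1 lattice points, so counting each shared vertex once the boundary has gcd(6,15) + gcd(33,1) + gcd(11,15) + gcd(7,10) + gcd(23,9) = 3+1+1+1+1 = 7.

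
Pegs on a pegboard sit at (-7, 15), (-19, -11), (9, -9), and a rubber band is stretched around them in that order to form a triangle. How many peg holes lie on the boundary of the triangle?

Summing gcd(|Δx|,|Δy|) over the edges gives the boundary count: gcd(12,26) + gcd(28,2) + gcd(16,24) = 2+2+8 = 12.

12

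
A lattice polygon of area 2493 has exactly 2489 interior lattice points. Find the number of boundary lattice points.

Pick's theorem gives A = I + B/2 − 1, so B = 2(A − I + 1) = 2(2493 − 2489 + 1) = 10.

10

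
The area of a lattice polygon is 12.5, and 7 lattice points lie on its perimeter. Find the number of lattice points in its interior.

10

Pick's theorem A = I + B/2 − 1 rearranges to I = A − B/2 + 1 = 12.5 − 7/2 + 1 = 10.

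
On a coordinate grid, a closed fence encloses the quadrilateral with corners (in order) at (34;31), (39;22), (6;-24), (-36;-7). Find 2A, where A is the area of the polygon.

Using the shoelace formula, 2A = |[34·22 − 39·31] + [39·(-24) − 6·22] + [6·(-7) − (-36)·(-24)] + [(-36)·31 − 34·(-7)]| = 3313, so the area is 1656.5.

3313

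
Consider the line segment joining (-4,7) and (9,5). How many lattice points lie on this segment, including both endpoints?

The number of lattice points on a segment between lattice points is gcd(|Δx|,|Δy|) + 1 = gcd(13,2) + 1 = 1 + 1 = 2.

2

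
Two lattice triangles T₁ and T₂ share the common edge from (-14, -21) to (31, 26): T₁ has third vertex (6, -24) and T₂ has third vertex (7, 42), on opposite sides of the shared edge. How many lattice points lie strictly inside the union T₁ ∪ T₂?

The union is the simple quadrilateral with vertices (-14, -21), (6, -24), (31, 26), (7, 42) in order.
The shoelace formula gives twice the area as |((-14)·(-24) − 6·(-21)) + (6·26 − 31·(-24)) + (31·42 − 7·26) + (7·(-21) − (-14)·42)| = 2923, so the area is 2923/2.
The number of boundary lattice points is Σ gcd(|Δx|,|Δy|) = gcd(20,3) + gcd(25,50) + gcd(24,16) + gcd(21,63) = 1+25+8+21 = 55.
By Pick's theorem I = A − B/2 + 1 = 2923/2 − 55/2 + 1 = 1435.

1435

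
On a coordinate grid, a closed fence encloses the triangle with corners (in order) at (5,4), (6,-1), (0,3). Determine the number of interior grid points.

12

The shoelace formula gives twice the area as |(5·(-1) − 6·4) + (6·3 − 0·(-1)) + (0·4 − 5·3)| = 26, so the area is 13.
Summing gcd(|Δx|,|Δy|) over the edges gives the boundary count: gcd(1,5) + gcd(6,4) + gcd(5,1) = 1+2+1 = 4.
By Pick's theorem A = I + B/2 − 1, so I = 13 − 4/2 + 1 = 12.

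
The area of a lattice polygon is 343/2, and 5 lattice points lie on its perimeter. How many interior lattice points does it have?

Pick's theorem A = I + B/2 − 1 rearranges to I = A − B/2 + 1 = 343/2 − 5/2 + 1 = 170.

170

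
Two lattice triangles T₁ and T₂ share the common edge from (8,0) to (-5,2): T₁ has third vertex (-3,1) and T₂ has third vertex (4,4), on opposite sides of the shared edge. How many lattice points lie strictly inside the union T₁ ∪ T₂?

24

The union is the simple quadrilateral with vertices (8,0), (-3,1), (-5,2), (4,4) in order.
Using the shoelace formula, 2A = |[8·1 − (-3)·0] + [(-3)·2 − (-5)·1] + [(-5)·4 − 4·2] + [4·0 − 8·4]| = 53, so the area is 26.5.
Summing gcd(|Δx|,|Δy|) over the edges gives the boundary count: gcd(11,1) + gcd(2,1) + gcd(9,2) + gcd(4,4) = 1+1+1+4 = 7.
By Pick's theorem I = A − B/2 + 1 = 26.5 − 7/2 + 1 = 24.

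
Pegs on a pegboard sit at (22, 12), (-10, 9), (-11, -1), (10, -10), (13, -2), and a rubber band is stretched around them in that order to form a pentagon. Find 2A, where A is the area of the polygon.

857

By the shoelace formula, twice the signed area is |(22·9 − (-10)·12) + ((-10)·(-1) − (-11)·9) + ((-11)·(-10) − 10·(-1)) + (10·(-2) − 13·(-10)) + (13·12 − 22·(-2))| = 857, so the area is 428.5.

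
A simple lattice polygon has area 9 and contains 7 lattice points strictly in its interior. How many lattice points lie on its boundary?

Pick's theorem gives A = I + B/2 − 1, so B = 2(A − I + 1) = 2(9 − 7 + 1) = 6.

6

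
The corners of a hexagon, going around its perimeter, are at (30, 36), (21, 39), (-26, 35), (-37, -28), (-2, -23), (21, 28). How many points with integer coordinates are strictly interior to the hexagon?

By the shoelace formula, twice the signed area is |[30·39 − 21·36] + [21·35 − (-26)·39] + [(-26)·(-28) − (-37)·35] + [(-37)·(-23) − (-2)·(-28)] + [(-2)·28 − 21·(-23)] + [21·36 − 30·28]| = 5324, so the area is 2662.
The number of boundary lattice points is Σ gcd(|Δx|,|Δy|) = gcd(9,3) + gcd(47,4) + gcd(11,63) + gcd(35,5) + gcd(23,51) + gcd(9,8) = 3+1+1+5+1+1 = 12.
By Pick's theorem A = I + B/2 − 1, so I = 2662 − 12/2 + 1 = 2657.

2657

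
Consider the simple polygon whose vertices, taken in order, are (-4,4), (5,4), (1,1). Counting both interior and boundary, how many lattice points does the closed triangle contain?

20

Using the shoelace formula, 2A = |((-4)·4 − 5·4) + (5·1 − 1·4) + (1·4 − (-4)·1)| = 27, so the area is 13.5.
The number of boundary lattice points is Σ gcd(|Δx|,|Δy|) = gcd(9,0) + gcd(4,3) + gcd(5,3) = 9+1+1 = 11.
Pick's theorem gives I = A − B/2 + 1 = 13.5 − 11/2 + 1 = 9, so the closed region contains I + B = 9 + 11 = 20 lattice points.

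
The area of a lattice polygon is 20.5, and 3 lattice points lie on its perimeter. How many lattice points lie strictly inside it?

From Pick's theorem, I = A − B/2 + 1 = 20.5 − 3/2 + 1 = 20.

20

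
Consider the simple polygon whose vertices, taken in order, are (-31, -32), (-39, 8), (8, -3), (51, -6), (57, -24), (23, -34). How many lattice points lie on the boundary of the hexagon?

20

The number of boundary lattice points is Σ gcd(|Δx|,|Δy|) = gcd(8,40) + gcd(47,11) + gcd(43,3) + gcd(6,18) + gcd(34,10) + gcd(54,2) = 8+1+1+6+2+2 = 20.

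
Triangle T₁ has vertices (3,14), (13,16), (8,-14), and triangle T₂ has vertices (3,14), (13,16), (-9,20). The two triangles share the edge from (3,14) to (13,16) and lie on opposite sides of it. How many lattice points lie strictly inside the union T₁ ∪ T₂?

The union is the simple quadrilateral with vertices (3,14), (8,-14), (13,16), (-9,20) in order.
By the shoelace formula, twice the signed area is |(3·(-14) − 8·14) + (8·16 − 13·(-14)) + (13·20 − (-9)·16) + ((-9)·14 − 3·20)| = 374, so the area is 187.
Summing gcd(|Δx|,|Δy|) over the edges gives the boundary count: gcd(5,28) + gcd(5,30) + gcd(22,4) + gcd(12,6) = 1+5+2+6 = 14.
By Pick's theorem I = A − B/2 + 1 = 187 − 14/2 + 1 = 181.

181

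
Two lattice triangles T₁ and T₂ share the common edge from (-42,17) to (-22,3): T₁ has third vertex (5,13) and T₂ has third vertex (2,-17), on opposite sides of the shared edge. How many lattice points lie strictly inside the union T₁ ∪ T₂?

318

The union is the simple quadrilateral with vertices (-42,17), (5,13), (-22,3), (2,-17) in order.
The shoelace formula gives twice the area as |((-42)·13 − 5·17) + (5·3 − (-22)·13) + ((-22)·(-17) − 2·3) + (2·17 − (-42)·(-17))| = 642, so the area is 321.
Summing gcd(|Δx|,|Δy|) over the edges gives the boundary count: gcd(47,4) + gcd(27,10) + gcd(24,20) + gcd(44,34) = 1+1+4+2 = 8.
By Pick's theorem I = A − B/2 + 1 = 321 − 8/2 + 1 = 318.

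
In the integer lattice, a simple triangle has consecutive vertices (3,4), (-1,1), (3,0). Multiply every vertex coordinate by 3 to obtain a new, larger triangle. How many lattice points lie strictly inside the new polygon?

64

The shoelace formula gives twice the area as |[3·1 − (-1)·4] + [(-1)·0 − 3·1] + [3·4 − 3·0]| = 16, so the area is 8.
Along each edge there are gcd(|Δx|,|Δy|)+1 lattice points, so counting each shared vertex once the boundary has gcd(4,3) + gcd(4,1) + gcd(0,4) = 1+1+4 = 6.
Scaling by 3 multiplies the area by 3² = 9 (so the new area is 72) and multiplies the boundary lattice-point count by 3, giving 18.
By Pick's theorem, the interior count of the dilated polygon is 72 − 18/2 + 1 = 64.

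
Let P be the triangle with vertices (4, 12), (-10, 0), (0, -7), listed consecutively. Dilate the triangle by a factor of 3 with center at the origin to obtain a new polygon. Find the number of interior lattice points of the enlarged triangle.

By the shoelace formula, twice the signed area is |[4·0 − (-10)·12] + [(-10)·(-7) − 0·0] + [0·12 − 4·(-7)]| = 218, so the area is 109.
Summing gcd(|Δx|,|Δy|) over the edges gives the boundary count: gcd(14,12) + gcd(10,7) + gcd(4,19) = 2+1+1 = 4.
Scaling by 3 multiplies the area by 3² = 9 (so the new area is 981) and multiplies the boundary lattice-point count by 3, giving 12.
By Pick's theorem, the interior count of the dilated polygon is 981 − 12/2 + 1 = 976.

976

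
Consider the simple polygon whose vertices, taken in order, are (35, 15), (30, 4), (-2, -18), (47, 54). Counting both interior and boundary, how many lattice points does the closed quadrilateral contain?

649

The shoelace formula gives twice the area as |(35·4 − 30·15) + (30·(-18) − (-2)·4) + ((-2)·54 − 47·(-18)) + (47·15 − 35·54)| = 1289, so the area is 1289/2.
Along each edge there are gcd(|Δx|,|Δy|)+1 lattice points, so counting each shared vertex once the boundary has gcd(5,11) + gcd(32,22) + gcd(49,72) + gcd(12,39) = 1+2+1+3 = 7.
Pick's theorem gives I = A − B/2 + 1 = 1289/2 − 7/2 + 1 = 642, so the closed region contains I + B = 642 + 7 = 649 lattice points.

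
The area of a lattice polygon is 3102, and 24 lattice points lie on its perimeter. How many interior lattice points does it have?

3091

From Pick's theorem, I = A − B/2 + 1 = 3102 − 24/2 + 1 = 3091.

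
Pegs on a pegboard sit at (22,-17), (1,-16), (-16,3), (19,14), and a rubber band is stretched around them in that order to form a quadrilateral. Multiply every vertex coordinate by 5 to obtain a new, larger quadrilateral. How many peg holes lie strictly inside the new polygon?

18741

The shoelace formula gives twice the area as |[22·(-16) − 1·(-17)] + [1·3 − (-16)·(-16)] + [(-16)·14 − 19·3] + [19·(-17) − 22·14]| = 1500, so the area is 750.
Along each edge there are gcd(|Δx|,|Δy|)+1 lattice points, so counting each shared vertex once the boundary has gcd(21,1) + gcd(17,19) + gcd(35,11) + gcd(3,31) = 1+1+1+1 = 4.
Scaling by 5 multiplies the area by 5² = 25 (so the new area is 18750) and multiplies the boundary lattice-point count by 5, giving 20.
By Pick's theorem, the interior count of the dilated polygon is 18750 − 20/2 + 1 = 18741.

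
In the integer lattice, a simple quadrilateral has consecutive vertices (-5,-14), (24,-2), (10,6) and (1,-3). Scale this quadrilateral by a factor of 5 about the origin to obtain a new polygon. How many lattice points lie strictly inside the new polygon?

5531

Using the shoelace formula, 2A = |[(-5)·(-2) − 24·(-14)] + [24·6 − 10·(-2)] + [10·(-3) − 1·6] + [1·(-14) − (-5)·(-3)]| = 445, so the area is 445/2.
Summing gcd(|Δx|,|Δy|) over the edges gives the boundary count: gcd(29,12) + gcd(14,8) + gcd(9,9) + gcd(6,11) = 1+2+9+1 = 13.
Scaling by 5 multiplies the area by 5² = 25 (so the new area is 5562.5) and multiplies the boundary lattice-point count by 5, giving 65.
By Pick's theorem, the interior count of the dilated polygon is 5562.5 − 65/2 + 1 = 5531.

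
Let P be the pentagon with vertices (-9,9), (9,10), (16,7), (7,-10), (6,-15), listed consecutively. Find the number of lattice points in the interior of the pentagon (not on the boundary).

Using the shoelace formula, 2A = |((-9)·10 − 9·9) + (9·7 − 16·10) + (16·(-10) − 7·7) + (7·(-15) − 6·(-10)) + (6·9 − (-9)·(-15))| = 603, so the area is 603/2.
Along each edge there are gcd(|Δx|,|Δy|)+1 lattice points, so counting each shared vertex once the boundary has gcd(18,1) + gcd(7,3) + gcd(9,17) + gcd(1,5) + gcd(15,24) = 1+1+1+1+3 = 7.
Pick's theorem gives I = A − B/2 + 1 = 603/2 − 7/2 + 1 = 299.

299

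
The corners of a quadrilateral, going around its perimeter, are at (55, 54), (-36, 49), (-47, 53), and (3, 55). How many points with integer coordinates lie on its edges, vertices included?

Summing gcd(|Δx|,|Δy|) over the edges gives the boundary count: gcd(91,5) + gcd(11,4) + gcd(50,2) + gcd(52,1) = 1+1+2+1 = 5.

5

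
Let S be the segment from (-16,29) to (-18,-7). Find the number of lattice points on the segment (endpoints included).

3

The number of lattice points on a segment between lattice points is gcd(|Δx|,|Δy|) + 1 = gcd(2,36) + 1 = 2 + 1 = 3.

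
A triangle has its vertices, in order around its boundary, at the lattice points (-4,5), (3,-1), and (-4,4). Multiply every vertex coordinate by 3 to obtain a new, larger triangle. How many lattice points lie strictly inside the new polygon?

Using the shoelace formula, 2A = |((-4)·(-1) − 3·5) + (3·4 − (-4)·(-1)) + ((-4)·5 − (-4)·4)| = 7, so the area is 7/2.
Along each edge there are gcd(|Δx|,|Δy|)+1 lattice points, so counting each shared vertex once the boundary has gcd(7,6) + gcd(7,5) + gcd(0,1) = 1+1+1 = 3.
Scaling by 3 multiplies the area by 3² = 9 (so the new area is 63/2) and multiplies the boundary lattice-point count by 3, giving 9.
By Pick's theorem, the interior count of the dilated polygon is 63/2 − 9/2 + 1 = 28.

28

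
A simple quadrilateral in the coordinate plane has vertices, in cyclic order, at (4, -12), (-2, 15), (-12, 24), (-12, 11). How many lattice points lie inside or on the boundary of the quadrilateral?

222

Using the shoelace formula, 2A = |[4·15 − (-2)·(-12)] + [(-2)·24 − (-12)·15] + [(-12)·11 − (-12)·24] + [(-12)·(-12) − 4·11]| = 424, so the area is 212.
Along each edge there are gcd(|Δx|,|Δy|)+1 lattice points, so counting each shared vertex once the boundary has gcd(6,27) + gcd(10,9) + gcd(0,13) + gcd(16,23) = 3+1+13+1 = 18.
Pick's theorem gives I = A − B/2 + 1 = 212 − 18/2 + 1 = 204, so the closed region contains I + B = 204 + 18 = 222 lattice points.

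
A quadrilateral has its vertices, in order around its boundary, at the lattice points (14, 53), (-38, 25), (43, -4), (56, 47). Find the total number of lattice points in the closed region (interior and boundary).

3005

Using the shoelace formula, 2A = |[14·25 − (-38)·53] + [(-38)·(-4) − 43·25] + [43·47 − 56·(-4)] + [56·53 − 14·47]| = 5996, so the area is 2998.
Along each edge there are gcd(|Δx|,|Δy|)+1 lattice points, so counting each shared vertex once the boundary has gcd(52,28) + gcd(81,29) + gcd(13,51) + gcd(42,6) = 4+1+1+6 = 12.
Pick's theorem gives I = A − B/2 + 1 = 2998 − 12/2 + 1 = 2993, so the closed region contains I + B = 2993 + 12 = 3005 lattice points.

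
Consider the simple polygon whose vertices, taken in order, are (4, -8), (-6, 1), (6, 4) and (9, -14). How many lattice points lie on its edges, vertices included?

The number of boundary lattice points is Σ gcd(|Δx|,|Δy|) = gcd(10,9) + gcd(12,3) + gcd(3,18) + gcd(5,6) = 1+3+3+1 = 8.

8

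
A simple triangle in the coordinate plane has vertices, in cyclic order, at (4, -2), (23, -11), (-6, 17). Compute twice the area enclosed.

Using the shoelace formula, 2A = |[4·(-11) − 23·(-2)] + [23·17 − (-6)·(-11)] + [(-6)·(-2) − 4·17]| = 271, so the area is 271/2.

271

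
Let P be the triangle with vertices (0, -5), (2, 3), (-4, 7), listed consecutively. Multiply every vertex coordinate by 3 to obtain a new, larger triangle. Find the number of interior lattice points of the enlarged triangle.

By the shoelace formula, twice the signed area is |[0·3 − 2·(-5)] + [2·7 − (-4)·3] + [(-4)·(-5) − 0·7]| = 56, so the area is 28.
The number of boundary lattice points is Σ gcd(|Δx|,|Δy|) = gcd(2,8) + gcd(6,4) + gcd(4,12) = 2+2+4 = 8.
Scaling by 3 multiplies the area by 3² = 9 (so the new area is 252) and multiplies the boundary lattice-point count by 3, giving 24.
By Pick's theorem, the interior count of the dilated polygon is 252 − 24/2 + 1 = 241.

241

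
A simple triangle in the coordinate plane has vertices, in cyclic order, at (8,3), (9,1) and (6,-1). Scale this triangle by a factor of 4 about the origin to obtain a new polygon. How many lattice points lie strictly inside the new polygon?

Using the shoelace formula, 2A = |(8·1 − 9·3) + (9·(-1) − 6·1) + (6·3 − 8·(-1))| = 8, so the area is 4.
Along each edge there are gcd(|Δx|,|Δy|)+1 lattice points, so counting each shared vertex once the boundary has gcd(1,2) + gcd(3,2) + gcd(2,4) = 1+1+2 = 4.
Scaling by 4 multiplies the area by 4² = 16 (so the new area is 64) and multiplies the boundary lattice-point count by 4, giving 16.
By Pick's theorem, the interior count of the dilated polygon is 64 − 16/2 + 1 = 57.

57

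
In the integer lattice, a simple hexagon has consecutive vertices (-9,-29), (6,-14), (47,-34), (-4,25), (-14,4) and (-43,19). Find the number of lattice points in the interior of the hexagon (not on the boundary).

The shoelace formula gives twice the area as |[(-9)·(-14) − 6·(-29)] + [6·(-34) − 47·(-14)] + [47·25 − (-4)·(-34)] + [(-4)·4 − (-14)·25] + [(-14)·19 − (-43)·4] + [(-43)·(-29) − (-9)·19]| = 3451, so the area is 3451/2.
The number of boundary lattice points is Σ gcd(|Δx|,|Δy|) = gcd(15,15) + gcd(41,20) + gcd(51,59) + gcd(10,21) + gcd(29,15) + gcd(34,48) = 15+1+1+1+1+2 = 21.
Pick's theorem gives I = A − B/2 + 1 = 3451/2 − 21/2 + 1 = 1716.

1716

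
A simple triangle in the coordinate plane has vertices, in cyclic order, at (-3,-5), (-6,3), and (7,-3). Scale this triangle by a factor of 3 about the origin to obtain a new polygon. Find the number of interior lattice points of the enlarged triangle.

The shoelace formula gives twice the area as |[(-3)·3 − (-6)·(-5)] + [(-6)·(-3) − 7·3] + [7·(-5) − (-3)·(-3)]| = 86, so the area is 43.
Along each edge there are gcd(|Δx|,|Δy|)+1 lattice points, so counting each shared vertex once the boundary has gcd(3,8) + gcd(13,6) + gcd(10,2) = 1+1+2 = 4.
Scaling by 3 multiplies the area by 3² = 9 (so the new area is 387) and multiplies the boundary lattice-point count by 3, giving 12.
By Pick's theorem, the interior count of the dilated polygon is 387 − 12/2 + 1 = 382.

382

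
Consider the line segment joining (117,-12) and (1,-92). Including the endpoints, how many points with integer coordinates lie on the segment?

5

The number of lattice points on a segment between lattice points is gcd(|Δx|,|Δy|) + 1 = gcd(116,80) + 1 = 4 + 1 = 5.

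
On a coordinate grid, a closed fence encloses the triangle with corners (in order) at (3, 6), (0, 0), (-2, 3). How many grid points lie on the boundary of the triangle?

The number of boundary lattice points is Σ gcd(|Δx|,|Δy|) = gcd(3,6) + gcd(2,3) + gcd(5,3) = 3+1+1 = 5.

5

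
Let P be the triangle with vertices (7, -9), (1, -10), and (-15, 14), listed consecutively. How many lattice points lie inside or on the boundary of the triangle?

The shoelace formula gives twice the area as |(7·(-10) − 1·(-9)) + (1·14 − (-15)·(-10)) + ((-15)·(-9) − 7·14)| = 160, so the area is 80.
Along each edge there are gcd(|Δx|,|Δy|)+1 lattice points, so counting each shared vertex once the boundary has gcd(6,1) + gcd(16,24) + gcd(22,23) = 1+8+1 = 10.
Pick's theorem gives I = A − B/2 + 1 = 80 − 10/2 + 1 = 76, so the closed region contains I + B = 76 + 10 = 86 lattice points.

86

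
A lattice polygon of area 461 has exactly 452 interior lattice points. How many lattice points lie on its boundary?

20

Pick's theorem gives A = I + B/2 − 1, so B = 2(A − I + 1) = 2(461 − 452 + 1) = 20.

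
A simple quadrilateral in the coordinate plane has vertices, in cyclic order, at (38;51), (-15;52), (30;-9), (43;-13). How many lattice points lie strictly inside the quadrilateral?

1999

Using the shoelace formula, 2A = |[38·52 − (-15)·51] + [(-15)·(-9) − 30·52] + [30·(-13) − 43·(-9)] + [43·51 − 38·(-13)]| = 4000, so the area is 2000.
Summing gcd(|Δx|,|Δy|) over the edges gives the boundary count: gcd(53,1) + gcd(45,61) + gcd(13,4) + gcd(5,64) = 1+1+1+1 = 4.
Pick's theorem gives I = A − B/2 + 1 = 2000 − 4/2 + 1 = 1999.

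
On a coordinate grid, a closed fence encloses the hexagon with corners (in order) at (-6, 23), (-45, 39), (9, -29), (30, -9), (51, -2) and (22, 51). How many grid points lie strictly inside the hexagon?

The shoelace formula gives twice the area as |[(-6)·39 − (-45)·23] + [(-45)·(-29) − 9·39] + [9·(-9) − 30·(-29)] + [30·(-2) − 51·(-9)] + [51·51 − 22·(-2)] + [22·23 − (-6)·51]| = 6400, so the area is 3200.
The number of boundary lattice points is Σ gcd(|Δx|,|Δy|) = gcd(39,16) + gcd(54,68) + gcd(21,20) + gcd(21,7) + gcd(29,53) + gcd(28,28) = 1+2+1+7+1+28 = 40.
By Pick's theorem A = I + B/2 − 1, so I = 3200 − 40/2 + 1 = 3181.

3181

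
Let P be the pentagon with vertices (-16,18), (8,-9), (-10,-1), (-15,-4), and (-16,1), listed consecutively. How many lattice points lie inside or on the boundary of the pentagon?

225

By the shoelace formula, twice the signed area is |[(-16)·(-9) − 8·18] + [8·(-1) − (-10)·(-9)] + [(-10)·(-4) − (-15)·(-1)] + [(-15)·1 − (-16)·(-4)] + [(-16)·18 − (-16)·1]| = 424, so the area is 212.
Along each edge there are gcd(|Δx|,|Δy|)+1 lattice points, so counting each shared vertex once the boundary has gcd(24,27) + gcd(18,8) + gcd(5,3) + gcd(1,5) + gcd(0,17) = 3+2+1+1+17 = 24.
Pick's theorem gives I = A − B/2 + 1 = 212 − 24/2 + 1 = 201, so the closed region contains I + B = 201 + 24 = 225 lattice points.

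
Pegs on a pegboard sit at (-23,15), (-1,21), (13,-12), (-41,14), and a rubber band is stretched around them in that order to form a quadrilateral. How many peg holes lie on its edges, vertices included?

Summing gcd(|Δx|,|Δy|) over the edges gives the boundary count: gcd(22,6) + gcd(14,33) + gcd(54,26) + gcd(18,1) = 2+1+2+1 = 6.

6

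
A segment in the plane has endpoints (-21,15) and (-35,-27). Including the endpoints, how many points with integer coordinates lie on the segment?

15

The number of lattice points on a segment between lattice points is gcd(|Δx|,|Δy|) + 1 = gcd(14,42) + 1 = 14 + 1 = 15.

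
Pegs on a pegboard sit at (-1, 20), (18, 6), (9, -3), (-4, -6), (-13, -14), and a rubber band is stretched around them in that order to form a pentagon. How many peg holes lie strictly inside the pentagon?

By the shoelace formula, twice the signed area is |((-1)·6 − 18·20) + (18·(-3) − 9·6) + (9·(-6) − (-4)·(-3)) + ((-4)·(-14) − (-13)·(-6)) + ((-13)·20 − (-1)·(-14))| = 836, so the area is 418.
The number of boundary lattice points is Σ gcd(|Δx|,|Δy|) = gcd(19,14) + gcd(9,9) + gcd(13,3) + gcd(9,8) + gcd(12,34) = 1+9+1+1+2 = 14.
By Pick's theorem A = I + B/2 − 1, so I = 418 − 14/2 + 1 = 412.

412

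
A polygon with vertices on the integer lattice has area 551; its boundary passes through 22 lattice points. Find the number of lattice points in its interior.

541

Pick's theorem A = I + B/2 − 1 rearranges to I = A − B/2 + 1 = 551 − 22/2 + 1 = 541.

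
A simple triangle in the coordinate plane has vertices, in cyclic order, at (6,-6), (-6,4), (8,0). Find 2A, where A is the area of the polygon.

The shoelace formula gives twice the area as |[6·4 − (-6)·(-6)] + [(-6)·0 − 8·4] + [8·(-6) − 6·0]| = 92, so the area is 46.

92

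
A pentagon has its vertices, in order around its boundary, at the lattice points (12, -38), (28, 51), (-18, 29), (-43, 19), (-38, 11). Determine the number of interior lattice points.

Using the shoelace formula, 2A = |(12·51 − 28·(-38)) + (28·29 − (-18)·51) + ((-18)·19 − (-43)·29) + ((-43)·11 − (-38)·19) + ((-38)·(-38) − 12·11)| = 5872, so the area is 2936.
The number of boundary lattice points is Σ gcd(|Δx|,|Δy|) = gcd(16,89) + gcd(46,22) + gcd(25,10) + gcd(5,8) + gcd(50,49) = 1+2+5+1+1 = 10.
Pick's theorem gives I = A − B/2 + 1 = 2936 − 10/2 + 1 = 2932.

2932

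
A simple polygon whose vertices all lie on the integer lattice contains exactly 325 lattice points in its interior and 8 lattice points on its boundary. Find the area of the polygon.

328

By Pick's theorem, A = I + B/2 − 1 = 325 + 8/2 − 1 = 328.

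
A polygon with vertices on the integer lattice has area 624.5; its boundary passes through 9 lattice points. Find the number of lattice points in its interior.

621

From Pick's theorem, I = A − B/2 + 1 = 624.5 − 9/2 + 1 = 621.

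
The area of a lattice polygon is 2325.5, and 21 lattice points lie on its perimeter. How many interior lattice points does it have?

From Pick's theorem, I = A − B/2 + 1 = 2325.5 − 21/2 + 1 = 2316.

2316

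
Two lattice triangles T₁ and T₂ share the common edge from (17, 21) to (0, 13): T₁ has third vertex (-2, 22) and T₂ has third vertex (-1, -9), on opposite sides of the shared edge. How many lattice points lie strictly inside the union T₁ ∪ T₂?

The union is the simple quadrilateral with vertices (17, 21), (-2, 22), (0, 13), (-1, -9) in order.
Using the shoelace formula, 2A = |(17·22 − (-2)·21) + ((-2)·13 − 0·22) + (0·(-9) − (-1)·13) + ((-1)·21 − 17·(-9))| = 535, so the area is 267.5.
The number of boundary lattice points is Σ gcd(|Δx|,|Δy|) = gcd(19,1) + gcd(2,9) + gcd(1,22) + gcd(18,30) = 1+1+1+6 = 9.
By Pick's theorem I = A − B/2 + 1 = 267.5 − 9/2 + 1 = 264.

264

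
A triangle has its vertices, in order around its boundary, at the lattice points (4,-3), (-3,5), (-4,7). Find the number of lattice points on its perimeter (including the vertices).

Along each edge there are gcd(|Δx|,|Δy|)+1 lattice points, so counting each shared vertex once the boundary has gcd(7,8) + gcd(1,2) + gcd(8,10) = 1+1+2 = 4.

4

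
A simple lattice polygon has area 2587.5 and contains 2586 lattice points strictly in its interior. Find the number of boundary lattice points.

Pick's theorem gives A = I + B/2 − 1, so B = 2(A − I + 1) = 2(2587.5 − 2586 + 1) = 5.

5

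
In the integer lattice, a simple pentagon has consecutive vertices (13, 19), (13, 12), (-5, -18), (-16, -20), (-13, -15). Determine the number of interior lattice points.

By the shoelace formula, twice the signed area is |[13·12 − 13·19] + [13·(-18) − (-5)·12] + [(-5)·(-20) − (-16)·(-18)] + [(-16)·(-15) − (-13)·(-20)] + [(-13)·19 − 13·(-15)]| = 525, so the area is 262.5.
Summing gcd(|Δx|,|Δy|) over the edges gives the boundary count: gcd(0,7) + gcd(18,30) + gcd(11,2) + gcd(3,5) + gcd(26,34) = 7+6+1+1+2 = 17.
Pick's theorem gives I = A − B/2 + 1 = 262.5 − 17/2 + 1 = 255.

255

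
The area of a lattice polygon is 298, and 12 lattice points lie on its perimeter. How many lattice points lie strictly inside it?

293

Pick's theorem A = I + B/2 − 1 rearranges to I = A − B/2 + 1 = 298 − 12/2 + 1 = 293.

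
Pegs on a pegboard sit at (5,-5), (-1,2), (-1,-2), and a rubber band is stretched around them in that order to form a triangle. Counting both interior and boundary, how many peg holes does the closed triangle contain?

17

Using the shoelace formula, 2A = |[5·2 − (-1)·(-5)] + [(-1)·(-2) − (-1)·2] + [(-1)·(-5) − 5·(-2)]| = 24, so the area is 12.
Summing gcd(|Δx|,|Δy|) over the edges gives the boundary count: gcd(6,7) + gcd(0,4) + gcd(6,3) = 1+4+3 = 8.
Pick's theorem gives I = A − B/2 + 1 = 12 − 8/2 + 1 = 9, so the closed region contains I + B = 9 + 8 = 17 lattice points.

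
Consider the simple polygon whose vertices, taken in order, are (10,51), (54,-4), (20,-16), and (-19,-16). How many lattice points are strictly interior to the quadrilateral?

Using the shoelace formula, 2A = |[10·(-4) − 54·51] + [54·(-16) − 20·(-4)] + [20·(-16) − (-19)·(-16)] + [(-19)·51 − 10·(-16)]| = 5011, so the area is 5011/2.
The number of boundary lattice points is Σ gcd(|Δx|,|Δy|) = gcd(44,55) + gcd(34,12) + gcd(39,0) + gcd(29,67) = 11+2+39+1 = 53.
By Pick's theorem A = I + B/2 − 1, so I = 5011/2 − 53/2 + 1 = 2480.

2480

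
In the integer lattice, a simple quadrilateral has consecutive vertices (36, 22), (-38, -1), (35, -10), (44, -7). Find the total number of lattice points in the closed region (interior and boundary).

Using the shoelace formula, 2A = |(36·(-1) − (-38)·22) + ((-38)·(-10) − 35·(-1)) + (35·(-7) − 44·(-10)) + (44·22 − 36·(-7))| = 2630, so the area is 1315.
The number of boundary lattice points is Σ gcd(|Δx|,|Δy|) = gcd(74,23) + gcd(73,9) + gcd(9,3) + gcd(8,29) = 1+1+3+1 = 6.
Pick's theorem gives I = A − B/2 + 1 = 1315 − 6/2 + 1 = 1313, so the closed region contains I + B = 1313 + 6 = 1319 lattice points.

1319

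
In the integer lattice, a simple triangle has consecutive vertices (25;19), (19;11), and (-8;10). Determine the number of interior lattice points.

Using the shoelace formula, 2A = |(25·11 − 19·19) + (19·10 − (-8)·11) + ((-8)·19 − 25·10)| = 210, so the area is 105.
The number of boundary lattice points is Σ gcd(|Δx|,|Δy|) = gcd(6,8) + gcd(27,1) + gcd(33,9) = 2+1+3 = 6.
By Pick's theorem A = I + B/2 − 1, so I = 105 − 6/2 + 1 = 103.

103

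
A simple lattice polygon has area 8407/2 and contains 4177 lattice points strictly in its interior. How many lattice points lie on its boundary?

55

Pick's theorem gives A = I + B/2 − 1, so B = 2(A − I + 1) = 2(8407/2 − 4177 + 1) = 55.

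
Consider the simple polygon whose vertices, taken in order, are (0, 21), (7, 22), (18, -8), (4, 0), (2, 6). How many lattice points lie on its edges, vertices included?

The number of boundary lattice points is Σ gcd(|Δx|,|Δy|) = gcd(7,1) + gcd(11,30) + gcd(14,8) + gcd(2,6) + gcd(2,15) = 1+1+2+2+1 = 7.

7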